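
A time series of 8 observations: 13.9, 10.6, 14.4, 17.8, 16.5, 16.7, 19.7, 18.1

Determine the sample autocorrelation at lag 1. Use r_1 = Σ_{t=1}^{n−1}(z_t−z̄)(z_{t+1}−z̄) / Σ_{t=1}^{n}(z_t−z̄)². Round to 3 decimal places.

Mean z̄ = (13.9 + 10.6 + 14.4 + 17.8 + 16.5 + 16.7 + 19.7 + 18.1)/8 = 15.9625
Deviations from mean: -2.0625, -5.3625, -1.5625, 1.8375, 0.5375, 0.7375, 3.7375, 2.1375
Σ(z_t−z̄)(z_{t+1}−z̄) = (11.0602) + (8.3789) + (-2.8711) + (0.9877) + (0.3964) + (2.7564) + (7.9889) = 28.6973
Denominator Σ(z_t−z̄)² = 58.1988
r_1 = 28.6973 / 58.1988 = 0.493

0.493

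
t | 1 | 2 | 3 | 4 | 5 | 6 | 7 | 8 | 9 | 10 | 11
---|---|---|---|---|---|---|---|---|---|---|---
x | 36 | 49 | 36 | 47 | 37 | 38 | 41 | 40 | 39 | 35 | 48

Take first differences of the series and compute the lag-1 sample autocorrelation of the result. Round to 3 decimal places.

-0.625

First differences Δx: 13, -13, 11, -10, 1, 3, -1, -1, -4, 13
Mean of differences = 1.2000
Numerator Σ(Δx_t−Δx̄)(Δx_{t+1}−Δx̄) = -463.6400
Denominator Σ(Δx_t−Δx̄)² = 741.6000
r_1(Δx) = -463.6400 / 741.6000 = -0.625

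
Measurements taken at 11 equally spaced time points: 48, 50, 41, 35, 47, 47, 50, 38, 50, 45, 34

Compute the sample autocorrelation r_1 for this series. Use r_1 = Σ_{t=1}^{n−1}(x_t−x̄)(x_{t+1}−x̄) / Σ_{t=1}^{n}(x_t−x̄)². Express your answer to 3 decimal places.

-0.118

Mean x̄ = (48 + 50 + 41 + 35 + 47 + 47 + 50 + 38 + 50 + 45 + 34)/11 = 44.0909
Numerator Σ_{t=1}^{10}(x_t−x̄)(x_{t+1}−x̄) = -43.6446
Denominator Σ(x_t−x̄)² = 368.9091
r_1 = -43.6446 / 368.9091 = -0.118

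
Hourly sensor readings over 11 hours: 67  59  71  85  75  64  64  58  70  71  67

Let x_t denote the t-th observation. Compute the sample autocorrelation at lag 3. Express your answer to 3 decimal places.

-0.421

Mean x̄ = (67 + 59 + 71 + 85 + 75 + 64 + 64 + 58 + 70 + 71 + 67)/11 = 68.2727
Numerator Σ_{t=1}^{8}(x_t−x̄)(x_{t+3}−x̄) = -241.8595
Denominator Σ(x_t−x̄)² = 574.1818
r_3 = -241.8595 / 574.1818 = -0.421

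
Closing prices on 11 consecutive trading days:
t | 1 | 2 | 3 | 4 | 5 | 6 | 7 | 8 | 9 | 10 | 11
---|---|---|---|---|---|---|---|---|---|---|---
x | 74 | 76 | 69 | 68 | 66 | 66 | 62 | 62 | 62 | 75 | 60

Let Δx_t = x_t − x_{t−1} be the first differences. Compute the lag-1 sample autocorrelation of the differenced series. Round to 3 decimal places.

-0.454

First differences Δx: 2, -7, -1, -2, 0, -4, 0, 0, 13, -15
Mean of differences = -1.4000
Numerator Σ(Δx_t−Δx̄)(Δx_{t+1}−Δx̄) = -203.3600
Denominator Σ(Δx_t−Δx̄)² = 448.4000
r_1(Δx) = -203.3600 / 448.4000 = -0.454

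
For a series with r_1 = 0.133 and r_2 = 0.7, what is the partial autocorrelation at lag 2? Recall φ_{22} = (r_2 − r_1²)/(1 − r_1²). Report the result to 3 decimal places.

0.695

φ_{22} = (r_2 − r_1²) / (1 − r_1²)
r_1² = (0.133)² = 0.017689
Numerator = 0.7 − 0.0177 = 0.6823; denominator = 1 − 0.0177 = 0.9823
φ_{22} = 0.6823 / 0.9823 = 0.695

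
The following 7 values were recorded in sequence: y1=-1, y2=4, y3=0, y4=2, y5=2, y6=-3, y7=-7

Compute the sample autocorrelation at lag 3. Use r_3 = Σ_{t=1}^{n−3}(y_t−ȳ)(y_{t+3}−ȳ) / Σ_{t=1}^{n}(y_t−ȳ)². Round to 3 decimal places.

-0.094

Mean ȳ = (-1 + 4 + 0 + 2 + 2 − 3 − 7)/7 = -0.4286
Deviations from mean: -0.5714, 4.4286, 0.4286, 2.4286, 2.4286, -2.5714, -6.5714
Numerator Σ_{t=1}^{4}(y_t−ȳ)(y_{t+3}−ȳ) = -7.6939
Denominator Σ(y_t−ȳ)² = 81.7143
r_3 = -7.6939 / 81.7143 = -0.094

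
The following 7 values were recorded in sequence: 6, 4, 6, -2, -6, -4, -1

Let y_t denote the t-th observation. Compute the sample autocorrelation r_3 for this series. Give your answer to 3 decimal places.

-0.401

Mean ȳ = (6 + 4 + 6 − 2 − 6 − 4 − 1)/7 = 0.4286
Deviations from mean: 5.5714, 3.5714, 5.5714, -2.4286, -6.4286, -4.4286, -1.4286
Σ(y_t−ȳ)(y_{t+3}−ȳ) = (-13.5306) + (-22.9592) + (-24.6735) + (3.4694) = -57.6939
Denominator Σ(y_t−ȳ)² = 143.7143
r_3 = -57.6939 / 143.7143 = -0.401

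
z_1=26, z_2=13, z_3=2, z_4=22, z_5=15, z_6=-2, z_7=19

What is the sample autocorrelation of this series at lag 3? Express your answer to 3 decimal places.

0.521

Mean z̄ = (26 + 13 + 2 + 22 + 15 − 2 + 19)/7 = 13.5714
Numerator Σ_{t=1}^{4}(z_t−z̄)(z_{t+3}−z̄) = 329.8776
Denominator Σ(z_t−z̄)² = 633.7143
r_3 = 329.8776 / 633.7143 = 0.521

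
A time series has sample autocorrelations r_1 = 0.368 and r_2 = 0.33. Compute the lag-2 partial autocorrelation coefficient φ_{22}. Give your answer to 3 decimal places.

φ_{22} = (r_2 − r_1²) / (1 − r_1²)
r_1² = (0.368)² = 0.135424
Numerator = 0.33 − 0.1354 = 0.1946; denominator = 1 − 0.1354 = 0.8646
φ_{22} = 0.1946 / 0.8646 = 0.225

0.225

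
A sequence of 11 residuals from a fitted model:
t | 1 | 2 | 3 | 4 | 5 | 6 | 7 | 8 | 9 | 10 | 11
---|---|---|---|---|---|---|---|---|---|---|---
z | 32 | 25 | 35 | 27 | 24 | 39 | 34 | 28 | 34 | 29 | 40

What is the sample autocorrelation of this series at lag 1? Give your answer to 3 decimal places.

Mean z̄ = (32 + 25 + 35 + 27 + 24 + 39 + 34 + 28 + 34 + 29 + 40)/11 = 31.5455
Numerator Σ_{t=1}^{10}(z_t−z̄)(z_{t+1}−z̄) = -90.1157
Denominator Σ(z_t−z̄)² = 290.7273
r_1 = -90.1157 / 290.7273 = -0.310

-0.310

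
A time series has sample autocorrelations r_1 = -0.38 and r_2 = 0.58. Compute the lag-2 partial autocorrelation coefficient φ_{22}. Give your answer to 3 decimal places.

0.509

φ_{22} = (r_2 − r_1²) / (1 − r_1²)
r_1² = (-0.38)² = 0.1444
Numerator = 0.58 − 0.1444 = 0.4356; denominator = 1 − 0.1444 = 0.8556
φ_{22} = 0.4356 / 0.8556 = 0.509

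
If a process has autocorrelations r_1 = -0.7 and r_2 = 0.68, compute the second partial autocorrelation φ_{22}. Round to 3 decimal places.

0.373

φ_{22} = (r_2 − r_1²) / (1 − r_1²)
r_1² = (-0.7)² = 0.49
Numerator = 0.68 − 0.4900 = 0.1900; denominator = 1 − 0.4900 = 0.5100
φ_{22} = 0.1900 / 0.5100 = 0.373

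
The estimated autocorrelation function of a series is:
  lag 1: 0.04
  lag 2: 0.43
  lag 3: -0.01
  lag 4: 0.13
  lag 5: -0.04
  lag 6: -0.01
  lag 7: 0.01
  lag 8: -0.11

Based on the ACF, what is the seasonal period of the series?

The largest autocorrelation is r_2 = 0.43; the remaining lags stay at or below 0.13.
The dominant spike at lag 2 indicates a seasonal period of 2.

2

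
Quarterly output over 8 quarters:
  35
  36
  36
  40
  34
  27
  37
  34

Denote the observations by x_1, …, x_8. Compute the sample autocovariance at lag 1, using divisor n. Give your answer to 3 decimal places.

Mean x̄ = (35 + 36 + 36 + 40 + 34 + 27 + 37 + 34)/8 = 34.8750
Deviations: 0.1250, 1.1250, 1.1250, 5.1250, -0.8750, -7.8750, 2.1250, -0.8750
Σ_{t=1}^{7}(x_t−x̄)(x_{t+1}−x̄) = -9.0156
γ_1 = -9.0156 / 8 = -1.127

-1.127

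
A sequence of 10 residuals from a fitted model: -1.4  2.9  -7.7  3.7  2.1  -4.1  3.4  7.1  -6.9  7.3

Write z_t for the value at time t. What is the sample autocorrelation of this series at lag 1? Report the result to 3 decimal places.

-0.553

Mean z̄ = (-1.4 + 2.9 − 7.7 + 3.7 + 2.1 − 4.1 + 3.4 + 7.1 − 6.9 + 7.3)/10 = 0.6400
Numerator Σ_{t=1}^{9}(z_t−z̄)(z_{t+1}−z̄) = -145.6096
Denominator Σ(z_t−z̄)² = 263.3440
r_1 = -145.6096 / 263.3440 = -0.553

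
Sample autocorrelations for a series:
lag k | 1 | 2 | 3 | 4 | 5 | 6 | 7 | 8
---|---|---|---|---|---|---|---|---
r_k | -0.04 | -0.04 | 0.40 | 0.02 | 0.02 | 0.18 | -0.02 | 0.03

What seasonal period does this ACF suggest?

The largest autocorrelation is r_3 = 0.40, with a weaker echo at lag 6 (0.18); the remaining lags stay at or below 0.03.
The dominant spike at lag 3 indicates a seasonal period of 3.

3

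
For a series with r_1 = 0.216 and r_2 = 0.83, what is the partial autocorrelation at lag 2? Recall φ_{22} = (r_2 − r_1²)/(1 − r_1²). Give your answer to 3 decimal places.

φ_{22} = (r_2 − r_1²) / (1 − r_1²)
r_1² = (0.216)² = 0.046656
Numerator = 0.83 − 0.0467 = 0.7833; denominator = 1 − 0.0467 = 0.9533
φ_{22} = 0.7833 / 0.9533 = 0.822

0.822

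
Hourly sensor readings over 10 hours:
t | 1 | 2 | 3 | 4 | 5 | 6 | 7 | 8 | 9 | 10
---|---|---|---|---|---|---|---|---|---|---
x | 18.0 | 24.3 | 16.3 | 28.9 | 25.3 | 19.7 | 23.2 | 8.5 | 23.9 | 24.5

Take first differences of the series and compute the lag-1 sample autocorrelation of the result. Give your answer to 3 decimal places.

-0.605

First differences Δx: 6.3, -8.0, 12.6, -3.6, -5.6, 3.5, -14.7, 15.4, 0.6
Mean of differences = 0.7222
Numerator Σ(Δx_t−Δx̄)(Δx_{t+1}−Δx̄) = -464.8227
Denominator Σ(Δx_t−Δx̄)² = 767.9356
r_1(Δx) = -464.8227 / 767.9356 = -0.605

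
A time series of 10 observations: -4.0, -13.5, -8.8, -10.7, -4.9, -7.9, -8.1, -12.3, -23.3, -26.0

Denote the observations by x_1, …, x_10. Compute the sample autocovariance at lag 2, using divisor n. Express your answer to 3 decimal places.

3.732

Mean x̄ = (-4.0 − 13.5 − 8.8 − 10.7 − 4.9 − 7.9 − 8.1 − 12.3 − 23.3 − 26.0)/10 = -11.9500
Σ_{t=1}^{8}(x_t−x̄)(x_{t+2}−x̄) = 37.3200
γ_2 = 37.3200 / 10 = 3.732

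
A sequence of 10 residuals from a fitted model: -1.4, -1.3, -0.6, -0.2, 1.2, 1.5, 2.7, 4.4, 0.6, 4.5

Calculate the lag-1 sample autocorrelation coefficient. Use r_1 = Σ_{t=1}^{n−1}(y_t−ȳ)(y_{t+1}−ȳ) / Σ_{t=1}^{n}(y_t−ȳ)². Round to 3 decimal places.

Mean ȳ = (-1.4 − 1.3 − 0.6 − 0.2 + 1.2 + 1.5 + 2.7 + 4.4 + 0.6 + 4.5)/10 = 1.1400
Numerator Σ_{t=1}^{9}(y_t−ȳ)(y_{t+1}−ȳ) = 14.7884
Denominator Σ(y_t−ȳ)² = 42.0040
r_1 = 14.7884 / 42.0040 = 0.352

0.352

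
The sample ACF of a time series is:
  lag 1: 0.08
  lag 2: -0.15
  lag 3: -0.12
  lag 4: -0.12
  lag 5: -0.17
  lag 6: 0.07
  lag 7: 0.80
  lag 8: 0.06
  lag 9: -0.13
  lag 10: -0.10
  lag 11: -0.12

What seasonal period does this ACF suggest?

The largest autocorrelation is r_7 = 0.80; the remaining lags stay at or below 0.08.
The dominant spike at lag 7 indicates a seasonal period of 7.

7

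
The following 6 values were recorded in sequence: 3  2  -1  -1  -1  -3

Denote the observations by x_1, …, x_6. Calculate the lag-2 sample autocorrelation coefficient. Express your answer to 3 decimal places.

Mean x̄ = (3 + 2 − 1 − 1 − 1 − 3)/6 = -0.1667
Deviations from mean: 3.1667, 2.1667, -0.8333, -0.8333, -0.8333, -2.8333
Σ(x_t−x̄)(x_{t+2}−x̄) = (-2.6389) + (-1.8056) + (0.6944) + (2.3611) = -1.3889
Denominator Σ(x_t−x̄)² = 24.8333
r_2 = -1.3889 / 24.8333 = -0.056

-0.056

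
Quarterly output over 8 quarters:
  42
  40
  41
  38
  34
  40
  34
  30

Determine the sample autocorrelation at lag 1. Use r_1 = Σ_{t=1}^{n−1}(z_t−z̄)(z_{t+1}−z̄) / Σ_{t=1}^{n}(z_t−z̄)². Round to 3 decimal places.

Mean z̄ = (42 + 40 + 41 + 38 + 34 + 40 + 34 + 30)/8 = 37.3750
Deviations from mean: 4.6250, 2.6250, 3.6250, 0.6250, -3.3750, 2.6250, -3.3750, -7.3750
Σ(z_t−z̄)(z_{t+1}−z̄) = (12.1406) + (9.5156) + (2.2656) + (-2.1094) + (-8.8594) + (-8.8594) + (24.8906) = 28.9844
Denominator Σ(z_t−z̄)² = 125.8750
r_1 = 28.9844 / 125.8750 = 0.230

0.230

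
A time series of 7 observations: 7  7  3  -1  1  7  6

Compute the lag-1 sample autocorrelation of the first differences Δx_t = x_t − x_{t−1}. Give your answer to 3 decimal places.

0.192

First differences Δx: 0, -4, -4, 2, 6, -1
Mean of differences = -0.1667
Numerator Σ(Δx_t−Δx̄)(Δx_{t+1}−Δx̄) = 13.9722
Denominator Σ(Δx_t−Δx̄)² = 72.8333
r_1(Δx) = 13.9722 / 72.8333 = 0.192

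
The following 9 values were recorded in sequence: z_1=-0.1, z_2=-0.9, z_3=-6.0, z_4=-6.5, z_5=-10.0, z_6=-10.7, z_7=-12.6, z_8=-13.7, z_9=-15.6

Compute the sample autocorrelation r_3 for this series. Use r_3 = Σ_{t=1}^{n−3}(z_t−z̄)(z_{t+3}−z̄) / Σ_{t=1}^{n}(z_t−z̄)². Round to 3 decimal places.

0.063

Mean z̄ = (-0.1 − 0.9 − 6.0 − 6.5 − 10.0 − 10.7 − 12.6 − 13.7 − 15.6)/9 = -8.4556
Numerator Σ_{t=1}^{6}(z_t−z̄)(z_{t+3}−z̄) = 15.1896
Denominator Σ(z_t−z̄)² = 239.9022
r_3 = 15.1896 / 239.9022 = 0.063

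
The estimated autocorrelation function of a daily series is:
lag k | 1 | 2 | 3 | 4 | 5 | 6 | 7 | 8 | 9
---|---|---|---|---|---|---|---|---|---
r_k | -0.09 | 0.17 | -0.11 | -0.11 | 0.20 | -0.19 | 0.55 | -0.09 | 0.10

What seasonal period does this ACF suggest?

7

The largest autocorrelation is r_7 = 0.55; the remaining lags stay at or below 0.20.
The dominant spike at lag 7 indicates a seasonal period of 7.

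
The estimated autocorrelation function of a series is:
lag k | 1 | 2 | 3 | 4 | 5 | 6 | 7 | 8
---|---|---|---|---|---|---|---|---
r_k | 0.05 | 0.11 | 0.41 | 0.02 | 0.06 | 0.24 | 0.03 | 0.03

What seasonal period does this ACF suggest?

3

The largest autocorrelation is r_3 = 0.41, with a weaker echo at lag 6 (0.24); the remaining lags stay at or below 0.11.
The dominant spike at lag 3 indicates a seasonal period of 3.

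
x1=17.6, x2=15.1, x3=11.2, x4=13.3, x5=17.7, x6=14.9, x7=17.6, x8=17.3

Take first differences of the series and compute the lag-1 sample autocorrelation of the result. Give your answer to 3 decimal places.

First differences Δx: -2.5, -3.9, 2.1, 4.4, -2.8, 2.7, -0.3
Mean of differences = -0.0429
Numerator Σ(Δx_t−Δx̄)(Δx_{t+1}−Δx̄) = -9.7847
Denominator Σ(Δx_t−Δx̄)² = 60.4371
r_1(Δx) = -9.7847 / 60.4371 = -0.162

-0.162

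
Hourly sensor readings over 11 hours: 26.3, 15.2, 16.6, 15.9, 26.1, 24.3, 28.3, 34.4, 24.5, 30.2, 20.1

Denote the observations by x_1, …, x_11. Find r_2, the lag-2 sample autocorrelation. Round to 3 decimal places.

0.293

Mean x̄ = (26.3 + 15.2 + 16.6 + 15.9 + 26.1 + 24.3 + 28.3 + 34.4 + 24.5 + 30.2 + 20.1)/11 = 23.8091
Numerator Σ_{t=1}^{9}(x_t−x̄)(x_{t+2}−x̄) = 113.4480
Denominator Σ(x_t−x̄)² = 387.7491
r_2 = 113.4480 / 387.7491 = 0.293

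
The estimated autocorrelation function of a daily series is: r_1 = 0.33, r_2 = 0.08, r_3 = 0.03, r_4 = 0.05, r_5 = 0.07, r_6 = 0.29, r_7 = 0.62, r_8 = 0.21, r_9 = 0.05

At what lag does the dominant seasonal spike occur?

The largest autocorrelation is r_7 = 0.62; the remaining lags stay at or below 0.33. The elevated value at lag 1 (0.33), dropping to 0.08 at lag 2, reflects decaying short-term dependence rather than seasonality.
The dominant spike at lag 7 indicates a seasonal period of 7.

7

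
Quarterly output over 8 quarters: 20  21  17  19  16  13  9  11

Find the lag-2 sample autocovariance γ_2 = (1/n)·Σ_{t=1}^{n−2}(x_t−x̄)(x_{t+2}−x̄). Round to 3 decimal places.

Mean x̄ = (20 + 21 + 17 + 19 + 16 + 13 + 9 + 11)/8 = 15.7500
Σ_{t=1}^{6}(x_t−x̄)(x_{t+2}−x̄) = 25.1250
γ_2 = 25.1250 / 8 = 3.141

3.141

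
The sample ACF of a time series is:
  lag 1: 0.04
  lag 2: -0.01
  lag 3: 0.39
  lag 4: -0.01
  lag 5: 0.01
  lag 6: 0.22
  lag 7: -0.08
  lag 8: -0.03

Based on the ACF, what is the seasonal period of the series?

The largest autocorrelation is r_3 = 0.39, with a weaker echo at lag 6 (0.22); the remaining lags stay at or below 0.04.
The dominant spike at lag 3 indicates a seasonal period of 3.

3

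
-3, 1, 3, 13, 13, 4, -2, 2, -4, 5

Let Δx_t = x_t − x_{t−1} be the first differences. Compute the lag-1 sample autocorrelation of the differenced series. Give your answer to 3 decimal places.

-0.045

First differences Δx: 4, 2, 10, 0, -9, -6, 4, -6, 9
Mean of differences = 0.8889
Numerator Σ(Δx_t−Δx̄)(Δx_{t+1}−Δx̄) = -16.3457
Denominator Σ(Δx_t−Δx̄)² = 362.8889
r_1(Δx) = -16.3457 / 362.8889 = -0.045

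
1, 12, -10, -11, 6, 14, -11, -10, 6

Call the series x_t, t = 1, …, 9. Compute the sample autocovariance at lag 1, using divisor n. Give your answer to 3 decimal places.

-9.716

Mean x̄ = (1 + 12 − 10 − 11 + 6 + 14 − 11 − 10 + 6)/9 = -0.3333
Σ_{t=1}^{8}(x_t−x̄)(x_{t+1}−x̄) = -87.4444
γ_1 = -87.4444 / 9 = -9.716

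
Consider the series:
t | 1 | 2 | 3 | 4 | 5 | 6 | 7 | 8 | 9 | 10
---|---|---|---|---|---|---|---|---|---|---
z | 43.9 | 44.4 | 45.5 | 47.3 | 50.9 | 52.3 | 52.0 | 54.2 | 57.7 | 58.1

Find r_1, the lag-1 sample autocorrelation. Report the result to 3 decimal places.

0.718

Mean z̄ = (43.9 + 44.4 + 45.5 + 47.3 + 50.9 + 52.3 + 52.0 + 54.2 + 57.7 + 58.1)/10 = 50.6300
Numerator Σ_{t=1}^{9}(z_t−z̄)(z_{t+1}−z̄) = 175.7541
Denominator Σ(z_t−z̄)² = 244.7810
r_1 = 175.7541 / 244.7810 = 0.718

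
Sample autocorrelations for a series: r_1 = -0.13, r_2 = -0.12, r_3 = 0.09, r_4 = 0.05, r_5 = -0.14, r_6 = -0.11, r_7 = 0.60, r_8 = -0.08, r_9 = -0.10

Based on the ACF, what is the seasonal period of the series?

The largest autocorrelation is r_7 = 0.60; the remaining lags stay at or below 0.09.
The dominant spike at lag 7 indicates a seasonal period of 7.

7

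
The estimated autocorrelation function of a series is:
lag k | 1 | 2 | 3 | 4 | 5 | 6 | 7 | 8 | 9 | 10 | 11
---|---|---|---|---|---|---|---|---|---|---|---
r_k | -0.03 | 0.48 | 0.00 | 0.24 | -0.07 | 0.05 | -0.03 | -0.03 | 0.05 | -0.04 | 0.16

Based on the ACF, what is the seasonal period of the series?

2

The largest autocorrelation is r_2 = 0.48, with a weaker echo at lag 4 (0.24); the remaining lags stay at or below 0.16.
The dominant spike at lag 2 indicates a seasonal period of 2.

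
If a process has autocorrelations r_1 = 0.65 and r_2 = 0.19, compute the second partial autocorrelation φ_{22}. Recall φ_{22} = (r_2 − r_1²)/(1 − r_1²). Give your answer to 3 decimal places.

-0.403

φ_{22} = (r_2 − r_1²) / (1 − r_1²)
r_1² = (0.65)² = 0.4225
Numerator = 0.19 − 0.4225 = -0.2325; denominator = 1 − 0.4225 = 0.5775
φ_{22} = -0.2325 / 0.5775 = -0.403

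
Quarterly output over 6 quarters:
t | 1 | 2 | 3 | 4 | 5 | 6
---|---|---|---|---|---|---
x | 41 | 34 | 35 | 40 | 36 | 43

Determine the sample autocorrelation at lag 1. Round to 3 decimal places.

Mean x̄ = (41 + 34 + 35 + 40 + 36 + 43)/6 = 38.1667
Deviations from mean: 2.8333, -4.1667, -3.1667, 1.8333, -2.1667, 4.8333
Σ(x_t−x̄)(x_{t+1}−x̄) = (-11.8056) + (13.1944) + (-5.8056) + (-3.9722) + (-10.4722) = -18.8611
Denominator Σ(x_t−x̄)² = 66.8333
r_1 = -18.8611 / 66.8333 = -0.282

-0.282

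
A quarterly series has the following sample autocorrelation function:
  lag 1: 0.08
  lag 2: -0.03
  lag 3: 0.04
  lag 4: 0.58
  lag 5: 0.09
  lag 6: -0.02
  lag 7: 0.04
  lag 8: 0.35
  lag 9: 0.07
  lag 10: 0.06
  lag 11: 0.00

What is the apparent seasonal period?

The largest autocorrelation is r_4 = 0.58, with a weaker echo at lag 8 (0.35); the remaining lags stay at or below 0.09.
The dominant spike at lag 4 indicates a seasonal period of 4.

4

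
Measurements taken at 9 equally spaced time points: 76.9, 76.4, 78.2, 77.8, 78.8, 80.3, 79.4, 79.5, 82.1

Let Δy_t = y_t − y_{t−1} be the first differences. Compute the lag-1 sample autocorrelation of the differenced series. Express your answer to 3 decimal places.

First differences Δy: -0.5, 1.8, -0.4, 1.0, 1.5, -0.9, 0.1, 2.6
Mean of differences = 0.6500
Numerator Σ(Δy_t−Δȳ)(Δy_{t+1}−Δȳ) = -4.1375
Denominator Σ(Δy_t−Δȳ)² = 11.1000
r_1(Δy) = -4.1375 / 11.1000 = -0.373

-0.373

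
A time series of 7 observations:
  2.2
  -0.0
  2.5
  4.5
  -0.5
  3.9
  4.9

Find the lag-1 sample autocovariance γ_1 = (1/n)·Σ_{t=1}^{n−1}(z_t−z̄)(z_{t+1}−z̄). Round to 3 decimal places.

Mean z̄ = (2.2 − 0.0 + 2.5 + 4.5 − 0.5 + 3.9 + 4.9)/7 = 2.5000
Deviations: -0.3000, -2.5000, 0.0000, 2.0000, -3.0000, 1.4000, 2.4000
Σ_{t=1}^{6}(z_t−z̄)(z_{t+1}−z̄) = -6.0900
γ_1 = -6.0900 / 7 = -0.870

-0.870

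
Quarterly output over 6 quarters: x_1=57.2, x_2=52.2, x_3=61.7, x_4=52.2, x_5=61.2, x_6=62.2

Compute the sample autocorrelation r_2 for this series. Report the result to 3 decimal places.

Mean x̄ = (57.2 + 52.2 + 61.7 + 52.2 + 61.2 + 62.2)/6 = 57.7833
Σ(x_t−x̄)(x_{t+2}−x̄) = (-2.2847) + (31.1736) + (13.3819) + (-24.6597) = 17.6111
Denominator Σ(x_t−x̄)² = 109.2083
r_2 = 17.6111 / 109.2083 = 0.161

0.161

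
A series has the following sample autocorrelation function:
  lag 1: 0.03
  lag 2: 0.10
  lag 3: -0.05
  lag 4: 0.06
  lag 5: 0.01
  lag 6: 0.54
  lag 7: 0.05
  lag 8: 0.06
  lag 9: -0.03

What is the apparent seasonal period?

The largest autocorrelation is r_6 = 0.54; the remaining lags stay at or below 0.10.
The dominant spike at lag 6 indicates a seasonal period of 6.

6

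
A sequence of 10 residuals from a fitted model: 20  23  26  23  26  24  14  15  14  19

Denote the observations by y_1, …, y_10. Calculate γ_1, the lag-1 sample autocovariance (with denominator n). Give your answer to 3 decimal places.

Mean ȳ = (20 + 23 + 26 + 23 + 26 + 24 + 14 + 15 + 14 + 19)/10 = 20.4000
Σ_{t=1}^{9}(y_t−ȳ)(y_{t+1}−ȳ) = 117.8400
γ_1 = 117.8400 / 10 = 11.784

11.784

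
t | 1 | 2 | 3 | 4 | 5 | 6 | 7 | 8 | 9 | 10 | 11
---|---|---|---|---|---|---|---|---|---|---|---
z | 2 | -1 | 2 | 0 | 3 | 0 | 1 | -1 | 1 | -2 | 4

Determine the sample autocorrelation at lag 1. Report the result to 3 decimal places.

Mean z̄ = (2 − 1 + 2 + 0 + 3 + 0 + 1 − 1 + 1 − 2 + 4)/11 = 0.8182
Numerator Σ_{t=1}^{10}(z_t−z̄)(z_{t+1}−z̄) = -19.1240
Denominator Σ(z_t−z̄)² = 33.6364
r_1 = -19.1240 / 33.6364 = -0.569

-0.569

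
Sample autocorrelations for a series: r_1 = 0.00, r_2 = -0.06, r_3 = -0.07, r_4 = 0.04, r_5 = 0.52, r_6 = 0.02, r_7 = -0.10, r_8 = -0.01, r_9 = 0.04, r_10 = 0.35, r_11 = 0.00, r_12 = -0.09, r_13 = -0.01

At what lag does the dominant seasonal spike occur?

The largest autocorrelation is r_5 = 0.52, with a weaker echo at lag 10 (0.35); the remaining lags stay at or below 0.04.
The dominant spike at lag 5 indicates a seasonal period of 5.

5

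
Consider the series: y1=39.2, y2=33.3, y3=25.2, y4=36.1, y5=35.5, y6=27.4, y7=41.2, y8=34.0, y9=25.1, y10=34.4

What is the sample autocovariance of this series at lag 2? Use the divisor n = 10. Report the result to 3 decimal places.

Mean ȳ = (39.2 + 33.3 + 25.2 + 36.1 + 35.5 + 27.4 + 41.2 + 34.0 + 25.1 + 34.4)/10 = 33.1400
Σ_{t=1}^{8}(y_t−ȳ)(y_{t+2}−ȳ) = -133.0052
γ_2 = -133.0052 / 10 = -13.301

-13.301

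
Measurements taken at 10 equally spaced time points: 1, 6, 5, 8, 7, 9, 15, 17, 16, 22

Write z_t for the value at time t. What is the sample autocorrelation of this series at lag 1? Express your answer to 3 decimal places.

Mean z̄ = (1 + 6 + 5 + 8 + 7 + 9 + 15 + 17 + 16 + 22)/10 = 10.6000
Numerator Σ_{t=1}^{9}(z_t−z̄)(z_{t+1}−z̄) = 216.8400
Denominator Σ(z_t−z̄)² = 386.4000
r_1 = 216.8400 / 386.4000 = 0.561

0.561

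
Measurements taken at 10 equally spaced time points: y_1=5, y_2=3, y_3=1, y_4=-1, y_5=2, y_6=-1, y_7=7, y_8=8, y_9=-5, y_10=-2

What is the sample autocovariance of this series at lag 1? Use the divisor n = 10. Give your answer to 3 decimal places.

0.531

Mean ȳ = (5 + 3 + 1 − 1 + 2 − 1 + 7 + 8 − 5 − 2)/10 = 1.7000
Σ_{t=1}^{9}(y_t−ȳ)(y_{t+1}−ȳ) = 5.3100
γ_1 = 5.3100 / 10 = 0.531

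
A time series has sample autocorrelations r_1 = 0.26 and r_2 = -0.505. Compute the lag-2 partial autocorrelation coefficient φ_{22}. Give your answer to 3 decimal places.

φ_{22} = (r_2 − r_1²) / (1 − r_1²)
r_1² = (0.26)² = 0.0676
Numerator = -0.505 − 0.0676 = -0.5726; denominator = 1 − 0.0676 = 0.9324
φ_{22} = -0.5726 / 0.9324 = -0.614

-0.614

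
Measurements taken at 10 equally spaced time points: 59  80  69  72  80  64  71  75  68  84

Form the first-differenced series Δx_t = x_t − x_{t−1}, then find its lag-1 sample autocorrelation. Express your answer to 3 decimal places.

First differences Δx: 21, -11, 3, 8, -16, 7, 4, -7, 16
Mean of differences = 2.7778
Numerator Σ(Δx_t−Δx̄)(Δx_{t+1}−Δx̄) = -566.3827
Denominator Σ(Δx_t−Δx̄)² = 1191.5556
r_1(Δx) = -566.3827 / 1191.5556 = -0.475

-0.475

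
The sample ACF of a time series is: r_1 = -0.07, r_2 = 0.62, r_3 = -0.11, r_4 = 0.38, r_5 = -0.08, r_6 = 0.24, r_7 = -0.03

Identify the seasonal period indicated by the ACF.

2

The largest autocorrelation is r_2 = 0.62, with weaker echoes at lags 4 (0.38) and 6 (0.24); the remaining lags stay at or below -0.03.
The dominant spike at lag 2 indicates a seasonal period of 2.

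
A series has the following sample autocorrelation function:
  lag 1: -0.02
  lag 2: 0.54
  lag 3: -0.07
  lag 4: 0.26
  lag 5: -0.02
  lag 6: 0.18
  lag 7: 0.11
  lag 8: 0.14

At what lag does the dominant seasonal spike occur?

The largest autocorrelation is r_2 = 0.54, with weaker echoes at lags 4 (0.26) and 6 (0.18); the remaining lags stay at or below 0.14.
The dominant spike at lag 2 indicates a seasonal period of 2.

2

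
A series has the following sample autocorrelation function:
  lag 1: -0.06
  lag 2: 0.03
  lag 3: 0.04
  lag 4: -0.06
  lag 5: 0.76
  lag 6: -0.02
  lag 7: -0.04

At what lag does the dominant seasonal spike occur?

The largest autocorrelation is r_5 = 0.76; the remaining lags stay at or below 0.04.
The dominant spike at lag 5 indicates a seasonal period of 5.

5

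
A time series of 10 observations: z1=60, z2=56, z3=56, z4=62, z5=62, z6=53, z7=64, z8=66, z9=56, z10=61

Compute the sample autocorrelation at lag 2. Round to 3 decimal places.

Mean z̄ = (60 + 56 + 56 + 62 + 62 + 53 + 64 + 66 + 56 + 61)/10 = 59.6000
Numerator Σ_{t=1}^{8}(z_t−z̄)(z_{t+2}−z̄) = -73.1200
Denominator Σ(z_t−z̄)² = 156.4000
r_2 = -73.1200 / 156.4000 = -0.468

-0.468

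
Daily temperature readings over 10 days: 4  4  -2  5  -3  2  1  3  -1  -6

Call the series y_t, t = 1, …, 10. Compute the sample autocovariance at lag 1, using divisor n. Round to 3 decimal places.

Mean ȳ = (4 + 4 − 2 + 5 − 3 + 2 + 1 + 3 − 1 − 6)/10 = 0.7000
Σ_{t=1}^{9}(y_t−ȳ)(y_{t+1}−ȳ) = -21.7900
γ_1 = -21.7900 / 10 = -2.179

-2.179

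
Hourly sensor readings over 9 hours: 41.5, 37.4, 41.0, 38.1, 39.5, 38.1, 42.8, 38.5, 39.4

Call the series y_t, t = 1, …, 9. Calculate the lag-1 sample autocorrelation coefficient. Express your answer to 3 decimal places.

-0.651

Mean ȳ = (41.5 + 37.4 + 41.0 + 38.1 + 39.5 + 38.1 + 42.8 + 38.5 + 39.4)/9 = 39.5889
Numerator Σ_{t=1}^{8}(y_t−ȳ)(y_{t+1}−ȳ) = -17.1801
Denominator Σ(y_t−ȳ)² = 26.4089
r_1 = -17.1801 / 26.4089 = -0.651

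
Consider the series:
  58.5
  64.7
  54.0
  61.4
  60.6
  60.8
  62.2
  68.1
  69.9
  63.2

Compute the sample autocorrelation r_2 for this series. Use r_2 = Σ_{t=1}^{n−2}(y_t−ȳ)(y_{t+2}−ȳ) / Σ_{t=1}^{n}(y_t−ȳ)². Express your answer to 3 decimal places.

Mean ȳ = (58.5 + 64.7 + 54.0 + 61.4 + 60.6 + 60.8 + 62.2 + 68.1 + 69.9 + 63.2)/10 = 62.3400
Numerator Σ_{t=1}^{8}(y_t−ȳ)(y_{t+2}−ȳ) = 41.0348
Denominator Σ(y_t−ȳ)² = 187.2440
r_2 = 41.0348 / 187.2440 = 0.219

0.219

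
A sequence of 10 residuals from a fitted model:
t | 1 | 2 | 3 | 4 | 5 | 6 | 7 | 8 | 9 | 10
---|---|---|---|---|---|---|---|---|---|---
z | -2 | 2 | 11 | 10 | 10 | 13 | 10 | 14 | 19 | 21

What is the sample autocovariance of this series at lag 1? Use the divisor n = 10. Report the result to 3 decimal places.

21.516

Mean z̄ = (-2 + 2 + 11 + 10 + 10 + 13 + 10 + 14 + 19 + 21)/10 = 10.8000
Σ_{t=1}^{9}(z_t−z̄)(z_{t+1}−z̄) = 215.1600
γ_1 = 215.1600 / 10 = 21.516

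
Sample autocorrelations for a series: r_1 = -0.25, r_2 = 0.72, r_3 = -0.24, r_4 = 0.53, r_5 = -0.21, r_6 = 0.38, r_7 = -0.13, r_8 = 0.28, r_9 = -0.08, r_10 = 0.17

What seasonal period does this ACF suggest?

The largest autocorrelation is r_2 = 0.72, with weaker echoes at lags 4 (0.53), 6 (0.38), 8 (0.28) and 10 (0.17); the remaining lags stay at or below -0.08.
The dominant spike at lag 2 indicates a seasonal period of 2.

2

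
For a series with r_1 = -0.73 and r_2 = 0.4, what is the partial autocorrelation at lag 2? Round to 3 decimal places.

-0.285

φ_{22} = (r_2 − r_1²) / (1 − r_1²)
r_1² = (-0.73)² = 0.5329
Numerator = 0.4 − 0.5329 = -0.1329; denominator = 1 − 0.5329 = 0.4671
φ_{22} = -0.1329 / 0.4671 = -0.285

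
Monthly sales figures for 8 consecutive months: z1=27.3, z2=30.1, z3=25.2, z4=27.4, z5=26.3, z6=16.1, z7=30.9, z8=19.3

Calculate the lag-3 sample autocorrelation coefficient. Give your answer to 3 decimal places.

0.085

Mean z̄ = (27.3 + 30.1 + 25.2 + 27.4 + 26.3 + 16.1 + 30.9 + 19.3)/8 = 25.3250
Deviations from mean: 1.9750, 4.7750, -0.1250, 2.0750, 0.9750, -9.2250, 5.5750, -6.0250
Σ(z_t−z̄)(z_{t+3}−z̄) = (4.0981) + (4.6556) + (1.1531) + (11.5681) + (-5.8744) = 15.6006
Denominator Σ(z_t−z̄)² = 184.4550
r_3 = 15.6006 / 184.4550 = 0.085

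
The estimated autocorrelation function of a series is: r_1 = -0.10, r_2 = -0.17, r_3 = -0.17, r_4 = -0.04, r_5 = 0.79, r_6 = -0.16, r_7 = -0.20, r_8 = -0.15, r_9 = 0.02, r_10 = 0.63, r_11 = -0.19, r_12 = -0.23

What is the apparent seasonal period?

5

The largest autocorrelation is r_5 = 0.79, with a weaker echo at lag 10 (0.63); the remaining lags stay at or below 0.02.
The dominant spike at lag 5 indicates a seasonal period of 5.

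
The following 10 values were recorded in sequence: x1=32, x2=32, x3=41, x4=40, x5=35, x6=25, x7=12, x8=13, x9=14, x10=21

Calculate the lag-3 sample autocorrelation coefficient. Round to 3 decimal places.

Mean x̄ = (32 + 32 + 41 + 40 + 35 + 25 + 12 + 13 + 14 + 21)/10 = 26.5000
Numerator Σ_{t=1}^{7}(x_t−x̄)(x_{t+3}−x̄) = -112.7500
Denominator Σ(x_t−x̄)² = 1106.5000
r_3 = -112.7500 / 1106.5000 = -0.102

-0.102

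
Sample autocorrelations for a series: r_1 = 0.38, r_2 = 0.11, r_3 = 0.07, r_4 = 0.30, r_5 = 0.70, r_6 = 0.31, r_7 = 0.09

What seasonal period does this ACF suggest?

5

The largest autocorrelation is r_5 = 0.70; the remaining lags stay at or below 0.38. The elevated value at lag 1 (0.38), dropping to 0.11 at lag 2, reflects decaying short-term dependence rather than seasonality.
The dominant spike at lag 5 indicates a seasonal period of 5.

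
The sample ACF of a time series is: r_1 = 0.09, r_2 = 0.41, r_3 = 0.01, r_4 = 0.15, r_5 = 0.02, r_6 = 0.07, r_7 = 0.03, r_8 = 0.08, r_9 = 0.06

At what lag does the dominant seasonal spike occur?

The largest autocorrelation is r_2 = 0.41, with a weaker echo at lag 4 (0.15); the remaining lags stay at or below 0.09.
The dominant spike at lag 2 indicates a seasonal period of 2.

2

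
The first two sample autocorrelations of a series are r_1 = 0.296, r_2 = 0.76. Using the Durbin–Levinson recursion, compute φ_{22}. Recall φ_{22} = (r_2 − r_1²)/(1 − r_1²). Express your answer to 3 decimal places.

0.737

φ_{22} = (r_2 − r_1²) / (1 − r_1²)
r_1² = (0.296)² = 0.087616
Numerator = 0.76 − 0.0876 = 0.6724; denominator = 1 − 0.0876 = 0.9124
φ_{22} = 0.6724 / 0.9124 = 0.737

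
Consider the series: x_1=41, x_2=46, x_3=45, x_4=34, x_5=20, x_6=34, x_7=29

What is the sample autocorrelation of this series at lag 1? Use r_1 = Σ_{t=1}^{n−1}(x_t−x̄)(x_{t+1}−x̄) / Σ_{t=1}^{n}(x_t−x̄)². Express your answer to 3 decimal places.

0.385

Mean x̄ = (41 + 46 + 45 + 34 + 20 + 34 + 29)/7 = 35.5714
Deviations from mean: 5.4286, 10.4286, 9.4286, -1.5714, -15.5714, -1.5714, -6.5714
Numerator Σ_{t=1}^{6}(x_t−x̄)(x_{t+1}−x̄) = 199.3878
Denominator Σ(x_t−x̄)² = 517.7143
r_1 = 199.3878 / 517.7143 = 0.385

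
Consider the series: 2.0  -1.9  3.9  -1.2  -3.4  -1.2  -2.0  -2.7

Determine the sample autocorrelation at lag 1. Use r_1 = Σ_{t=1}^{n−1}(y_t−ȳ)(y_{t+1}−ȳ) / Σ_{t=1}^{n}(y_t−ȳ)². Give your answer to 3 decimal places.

-0.123

Mean ȳ = (2.0 − 1.9 + 3.9 − 1.2 − 3.4 − 1.2 − 2.0 − 2.7)/8 = -0.8125
Numerator Σ_{t=1}^{7}(y_t−ȳ)(y_{t+1}−ȳ) = -5.3027
Denominator Σ(y_t−ȳ)² = 43.2688
r_1 = -5.3027 / 43.2688 = -0.123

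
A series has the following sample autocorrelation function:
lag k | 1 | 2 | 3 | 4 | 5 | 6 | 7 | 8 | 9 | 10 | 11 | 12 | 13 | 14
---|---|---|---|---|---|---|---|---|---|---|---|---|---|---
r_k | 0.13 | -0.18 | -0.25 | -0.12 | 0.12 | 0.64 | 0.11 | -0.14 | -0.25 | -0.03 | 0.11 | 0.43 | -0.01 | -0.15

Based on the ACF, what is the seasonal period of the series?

6

The largest autocorrelation is r_6 = 0.64, with a weaker echo at lag 12 (0.43); the remaining lags stay at or below 0.13.
The dominant spike at lag 6 indicates a seasonal period of 6.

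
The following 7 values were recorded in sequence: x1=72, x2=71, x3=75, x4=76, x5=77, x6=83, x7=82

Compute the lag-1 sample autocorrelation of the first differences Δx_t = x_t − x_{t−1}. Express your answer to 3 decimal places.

-0.554

First differences Δx: -1, 4, 1, 1, 6, -1
Mean of differences = 1.6667
Numerator Σ(Δx_t−Δx̄)(Δx_{t+1}−Δx̄) = -21.7778
Denominator Σ(Δx_t−Δx̄)² = 39.3333
r_1(Δx) = -21.7778 / 39.3333 = -0.554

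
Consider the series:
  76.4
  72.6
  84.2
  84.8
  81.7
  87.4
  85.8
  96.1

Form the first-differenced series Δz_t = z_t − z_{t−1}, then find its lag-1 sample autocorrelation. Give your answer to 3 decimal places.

First differences Δz: -3.8, 11.6, 0.6, -3.1, 5.7, -1.6, 10.3
Mean of differences = 2.8143
Numerator Σ(Δz_t−Δz̄)(Δz_{t+1}−Δz̄) = -127.3188
Denominator Σ(Δz_t−Δz̄)² = 244.6686
r_1(Δz) = -127.3188 / 244.6686 = -0.520

-0.520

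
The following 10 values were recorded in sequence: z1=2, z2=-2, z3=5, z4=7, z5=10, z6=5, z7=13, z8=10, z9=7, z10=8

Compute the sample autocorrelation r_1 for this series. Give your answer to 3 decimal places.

0.374

Mean z̄ = (2 − 2 + 5 + 7 + 10 + 5 + 13 + 10 + 7 + 8)/10 = 6.5000
Numerator Σ_{t=1}^{9}(z_t−z̄)(z_{t+1}−z̄) = 62.2500
Denominator Σ(z_t−z̄)² = 166.5000
r_1 = 62.2500 / 166.5000 = 0.374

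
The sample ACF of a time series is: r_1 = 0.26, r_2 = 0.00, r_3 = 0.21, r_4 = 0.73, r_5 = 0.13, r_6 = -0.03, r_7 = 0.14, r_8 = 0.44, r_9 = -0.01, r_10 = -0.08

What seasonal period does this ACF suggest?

4

The largest autocorrelation is r_4 = 0.73, with a weaker echo at lag 8 (0.44); the remaining lags stay at or below 0.26. The elevated value at lag 1 (0.26), dropping to 0.00 at lag 2, reflects decaying short-term dependence rather than seasonality.
The dominant spike at lag 4 indicates a seasonal period of 4.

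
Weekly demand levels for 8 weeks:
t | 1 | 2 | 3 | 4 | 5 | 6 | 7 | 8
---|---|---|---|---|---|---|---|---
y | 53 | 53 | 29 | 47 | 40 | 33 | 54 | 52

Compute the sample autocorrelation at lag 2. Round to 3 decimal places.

Mean ȳ = (53 + 53 + 29 + 47 + 40 + 33 + 54 + 52)/8 = 45.1250
Deviations from mean: 7.8750, 7.8750, -16.1250, 1.8750, -5.1250, -12.1250, 8.8750, 6.8750
Σ(y_t−ȳ)(y_{t+2}−ȳ) = (-126.9844) + (14.7656) + (82.6406) + (-22.7344) + (-45.4844) + (-83.3594) = -181.1563
Denominator Σ(y_t−ȳ)² = 686.8750
r_2 = -181.1563 / 686.8750 = -0.264

-0.264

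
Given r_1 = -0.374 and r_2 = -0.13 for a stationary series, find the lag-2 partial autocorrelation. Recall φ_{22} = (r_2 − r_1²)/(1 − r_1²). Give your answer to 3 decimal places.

-0.314

φ_{22} = (r_2 − r_1²) / (1 − r_1²)
r_1² = (-0.374)² = 0.139876
Numerator = -0.13 − 0.1399 = -0.2699; denominator = 1 − 0.1399 = 0.8601
φ_{22} = -0.2699 / 0.8601 = -0.314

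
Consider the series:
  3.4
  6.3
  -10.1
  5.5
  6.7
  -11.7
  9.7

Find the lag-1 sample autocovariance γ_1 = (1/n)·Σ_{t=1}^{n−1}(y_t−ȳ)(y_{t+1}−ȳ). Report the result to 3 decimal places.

-35.733

Mean ȳ = (3.4 + 6.3 − 10.1 + 5.5 + 6.7 − 11.7 + 9.7)/7 = 1.4000
Σ_{t=1}^{6}(y_t−ȳ)(y_{t+1}−ȳ) = -250.1300
γ_1 = -250.1300 / 7 = -35.733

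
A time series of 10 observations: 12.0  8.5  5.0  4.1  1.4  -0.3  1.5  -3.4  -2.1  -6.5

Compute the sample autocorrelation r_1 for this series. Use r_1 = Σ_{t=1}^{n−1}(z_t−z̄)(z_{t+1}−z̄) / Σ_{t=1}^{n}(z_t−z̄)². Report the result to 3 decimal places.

0.543

Mean z̄ = (12.0 + 8.5 + 5.0 + 4.1 + 1.4 − 0.3 + 1.5 − 3.4 − 2.1 − 6.5)/10 = 2.0200
Numerator Σ_{t=1}^{9}(z_t−z̄)(z_{t+1}−z̄) = 151.7856
Denominator Σ(z_t−z̄)² = 279.7760
r_1 = 151.7856 / 279.7760 = 0.543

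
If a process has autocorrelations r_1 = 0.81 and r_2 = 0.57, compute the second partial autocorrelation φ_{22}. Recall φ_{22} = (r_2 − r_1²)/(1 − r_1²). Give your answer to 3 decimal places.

-0.250

φ_{22} = (r_2 − r_1²) / (1 − r_1²)
r_1² = (0.81)² = 0.6561
Numerator = 0.57 − 0.6561 = -0.0861; denominator = 1 − 0.6561 = 0.3439
φ_{22} = -0.0861 / 0.3439 = -0.250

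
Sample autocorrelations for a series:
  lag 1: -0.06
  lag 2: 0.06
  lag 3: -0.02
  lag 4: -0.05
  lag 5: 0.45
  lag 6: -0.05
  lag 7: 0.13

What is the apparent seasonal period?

The largest autocorrelation is r_5 = 0.45; the remaining lags stay at or below 0.13.
The dominant spike at lag 5 indicates a seasonal period of 5.

5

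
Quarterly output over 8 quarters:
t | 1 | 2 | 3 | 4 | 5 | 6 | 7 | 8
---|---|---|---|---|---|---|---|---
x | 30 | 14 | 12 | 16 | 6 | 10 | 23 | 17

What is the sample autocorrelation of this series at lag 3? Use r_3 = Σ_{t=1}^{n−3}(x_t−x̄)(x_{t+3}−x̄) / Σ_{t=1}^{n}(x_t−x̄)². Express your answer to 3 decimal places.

Mean x̄ = (30 + 14 + 12 + 16 + 6 + 10 + 23 + 17)/8 = 16.0000
Deviations from mean: 14.0000, -2.0000, -4.0000, 0.0000, -10.0000, -6.0000, 7.0000, 1.0000
Σ(x_t−x̄)(x_{t+3}−x̄) = (0.0000) + (20.0000) + (24.0000) + (0.0000) + (-10.0000) = 34.0000
Denominator Σ(x_t−x̄)² = 402.0000
r_3 = 34.0000 / 402.0000 = 0.085

0.085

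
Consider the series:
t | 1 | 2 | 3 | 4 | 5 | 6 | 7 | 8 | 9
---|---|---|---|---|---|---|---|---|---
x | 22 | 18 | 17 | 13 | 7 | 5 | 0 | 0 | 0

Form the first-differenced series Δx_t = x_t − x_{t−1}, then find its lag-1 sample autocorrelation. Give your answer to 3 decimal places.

First differences Δx: -4, -1, -4, -6, -2, -5, 0, 0
Mean of differences = -2.7500
Numerator Σ(Δx_t−Δx̄)(Δx_{t+1}−Δx̄) = -3.0625
Denominator Σ(Δx_t−Δx̄)² = 37.5000
r_1(Δx) = -3.0625 / 37.5000 = -0.082

-0.082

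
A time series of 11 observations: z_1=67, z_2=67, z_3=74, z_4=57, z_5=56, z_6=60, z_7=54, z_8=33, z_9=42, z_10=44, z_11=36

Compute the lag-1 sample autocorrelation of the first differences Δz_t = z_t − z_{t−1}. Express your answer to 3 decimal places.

First differences Δz: 0, 7, -17, -1, 4, -6, -21, 9, 2, -8
Mean of differences = -3.1000
Numerator Σ(Δz_t−Δz̄)(Δz_{t+1}−Δz̄) = -271.9100
Denominator Σ(Δz_t−Δz̄)² = 884.9000
r_1(Δz) = -271.9100 / 884.9000 = -0.307

-0.307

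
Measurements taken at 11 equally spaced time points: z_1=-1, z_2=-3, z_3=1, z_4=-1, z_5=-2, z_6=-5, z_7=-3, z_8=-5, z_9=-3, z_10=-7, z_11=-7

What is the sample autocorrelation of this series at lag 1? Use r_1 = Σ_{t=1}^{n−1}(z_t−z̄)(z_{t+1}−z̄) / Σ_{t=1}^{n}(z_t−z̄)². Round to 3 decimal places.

0.369

Mean z̄ = (-1 − 3 + 1 − 1 − 2 − 5 − 3 − 5 − 3 − 7 − 7)/11 = -3.2727
Numerator Σ_{t=1}^{10}(z_t−z̄)(z_{t+1}−z̄) = 23.6529
Denominator Σ(z_t−z̄)² = 64.1818
r_1 = 23.6529 / 64.1818 = 0.369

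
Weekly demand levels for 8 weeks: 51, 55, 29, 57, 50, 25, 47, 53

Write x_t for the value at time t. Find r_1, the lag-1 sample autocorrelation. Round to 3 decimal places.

-0.343

Mean x̄ = (51 + 55 + 29 + 57 + 50 + 25 + 47 + 53)/8 = 45.8750
Deviations from mean: 5.1250, 9.1250, -16.8750, 11.1250, 4.1250, -20.8750, 1.1250, 7.1250
Σ(x_t−x̄)(x_{t+1}−x̄) = (46.7656) + (-153.9844) + (-187.7344) + (45.8906) + (-86.1094) + (-23.4844) + (8.0156) = -350.6406
Denominator Σ(x_t−x̄)² = 1022.8750
r_1 = -350.6406 / 1022.8750 = -0.343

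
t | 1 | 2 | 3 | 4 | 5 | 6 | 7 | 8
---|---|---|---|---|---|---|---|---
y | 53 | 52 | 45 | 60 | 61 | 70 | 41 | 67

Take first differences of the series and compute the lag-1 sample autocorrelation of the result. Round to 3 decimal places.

First differences Δy: -1, -7, 15, 1, 9, -29, 26
Mean of differences = 2.0000
Numerator Σ(Δy_t−Δȳ)(Δy_{t+1}−Δȳ) = -1071.0000
Denominator Σ(Δy_t−Δȳ)² = 1846.0000
r_1(Δy) = -1071.0000 / 1846.0000 = -0.580

-0.580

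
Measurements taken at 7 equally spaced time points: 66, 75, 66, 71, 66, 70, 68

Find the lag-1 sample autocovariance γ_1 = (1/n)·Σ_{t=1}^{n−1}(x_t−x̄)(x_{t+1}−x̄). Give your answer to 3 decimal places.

Mean x̄ = (66 + 75 + 66 + 71 + 66 + 70 + 68)/7 = 68.8571
Σ_{t=1}^{6}(x_t−x̄)(x_{t+1}−x̄) = -51.5918
γ_1 = -51.5918 / 7 = -7.370

-7.370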